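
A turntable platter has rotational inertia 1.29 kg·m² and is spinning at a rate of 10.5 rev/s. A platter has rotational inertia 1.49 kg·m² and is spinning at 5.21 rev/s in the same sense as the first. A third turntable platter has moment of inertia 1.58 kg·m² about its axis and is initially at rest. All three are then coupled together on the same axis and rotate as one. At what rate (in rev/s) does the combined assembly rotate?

|ω_f| ≈ 4.89 rev/s

The coupling torques are internal; angular momentum about the shared axis is conserved.
Taking A's sense as positive: L = (1.290)(10.5) + (1.490)(5.21) = 21.31 kg·m²·rev/s.
Combined I = 1.290 + 1.490 + 1.580 = 4.360 kg·m².
ω_f = L / I = 21.31 / 4.360 = 4.887 rev/s.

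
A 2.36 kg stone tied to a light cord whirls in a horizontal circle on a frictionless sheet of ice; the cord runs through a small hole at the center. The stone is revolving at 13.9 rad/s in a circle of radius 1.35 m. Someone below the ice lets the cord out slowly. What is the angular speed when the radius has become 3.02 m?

ω₂ ≈ 2.78 rad/s

No torque about the axis ⇒ m r₁² ω₁ = m r₂² ω₂.
ω₂ = ω₁ (r₁/r₂)² = (13.9)(1.35/3.02)² = 2.778 rad/s.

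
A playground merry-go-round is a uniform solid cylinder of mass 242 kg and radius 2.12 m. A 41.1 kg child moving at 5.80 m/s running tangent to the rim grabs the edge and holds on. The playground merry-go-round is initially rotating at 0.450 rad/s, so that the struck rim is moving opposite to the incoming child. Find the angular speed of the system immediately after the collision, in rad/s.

About the axle the impulsive forces during the collision are internal, so angular momentum about that axis is conserved.
I_p = ½(242)(2.12)² = 543.8 kg·m². Taking the sense of the child's angular momentum as positive, L_{child} = m v R = (41.1)(5.80)(2.12) = 505.4 kg·m²/s.
L_i = −I_p ω_p + m v R = −(543.8)(0.450) + 505.4 = 260.6 kg·m²/s.
After sticking, I_f = I_p + m R² = 543.8 + (41.1)(2.12)² = 728.5 kg·m².
ω_f = L_i / I_f = 260.6 / 728.5 = 0.3578 rad/s.

|ω_f| ≈ 0.358 rad/s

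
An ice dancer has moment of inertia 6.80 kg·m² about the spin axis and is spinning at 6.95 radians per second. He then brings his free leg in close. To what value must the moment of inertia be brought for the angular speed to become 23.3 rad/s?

I₂ ≈ 2.03 kg·m²

With no external torque about the axis, L is conserved: I₁ω₁ = I₂ω₂.
I₂ = I₁ω₁ / ω₂ = (6.80)(6.95) / (23.3) = 2.028 kg·m².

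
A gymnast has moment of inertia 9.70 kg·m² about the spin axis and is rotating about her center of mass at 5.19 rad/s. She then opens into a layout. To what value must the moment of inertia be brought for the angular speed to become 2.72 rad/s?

I₂ ≈ 18.5 kg·m²

No external torque acts about the spin axis, so angular momentum is conserved.
I₂ = I₁ω₁ / ω₂ = (9.70)(5.19) / (2.72) = 18.51 kg·m².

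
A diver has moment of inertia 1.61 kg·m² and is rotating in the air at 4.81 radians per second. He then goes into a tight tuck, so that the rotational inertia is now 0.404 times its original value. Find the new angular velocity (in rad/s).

ω₂ ≈ 11.9 rad/s

Angular momentum about the spin axis is conserved since the torque about it is zero.
I₂ = 0.404 × 1.61 = 0.6504 kg·m².
ω₂ = I₁ω₁ / I₂ = (1.610)(4.81 rad/s) / (0.6504) = 11.91 rad/s.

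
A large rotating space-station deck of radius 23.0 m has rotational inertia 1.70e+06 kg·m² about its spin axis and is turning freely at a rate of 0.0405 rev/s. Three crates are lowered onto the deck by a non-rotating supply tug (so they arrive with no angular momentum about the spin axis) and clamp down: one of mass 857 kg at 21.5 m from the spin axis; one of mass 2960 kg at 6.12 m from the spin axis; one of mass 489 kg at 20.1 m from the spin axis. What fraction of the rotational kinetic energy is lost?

fraction ≈ 0.293

The added mass arrives with no angular momentum about the spin axis, and any external torque about the spin axis is negligible, so the system's angular momentum is conserved.
Added inertia Σmr² = (857)(21.5)² + (2960)(6.12)² + (489)(20.1)² = 7.046e+05 kg·m²; I_f = 1.700e+06 + 7.046e+05 = 2.405e+06 kg·m².
ω_f = I_p ω_i / I_f = (1.700e+06)(0.0405) / 2.405e+06 = 0.02863 rev/s.
KE_i = ½(1.700e+06)(0.2545 rad/s)² = 55040 J; KE_f = ½(2.405e+06)(0.1799)² = 38910 J.
Fraction lost = 0.2930.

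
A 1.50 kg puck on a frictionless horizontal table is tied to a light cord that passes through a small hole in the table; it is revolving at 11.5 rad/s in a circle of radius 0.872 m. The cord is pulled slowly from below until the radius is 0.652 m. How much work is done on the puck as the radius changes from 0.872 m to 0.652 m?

The constraining force is radial, so m r² ω about the center is conserved.
ω₂ = ω₁ (r₁/r₂)² = (11.5)(0.872/0.652)² = 20.57 rad/s.
W = ΔKE = ½m(v₂² − v₁²) = 59.48 J.

W ≈ 59.5 J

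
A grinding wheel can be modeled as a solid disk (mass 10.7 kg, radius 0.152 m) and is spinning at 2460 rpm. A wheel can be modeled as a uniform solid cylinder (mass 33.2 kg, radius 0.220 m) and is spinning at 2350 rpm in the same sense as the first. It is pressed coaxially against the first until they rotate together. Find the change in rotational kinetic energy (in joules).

ΔKE ≈ -7.11 J

The coupling torques are internal; angular momentum about the shared axis is conserved.
Moments of inertia: I_A = ½(10.7)(0.152)² = 0.1236 kg·m²; I_B = ½(33.2)(0.220)² = 0.8034 kg·m².
Taking A's sense as positive: L = (0.1236)(2460) + (0.8034)(2350) = 2192 kg·m²·rpm.
Combined I = 0.1236 + 0.8034 = 0.9270 kg·m².
ω_f = L / I = 2192 / 0.9270 = 2365 rpm.
KE_i = ½ΣIω² = 28430 J; KE_f = ½(0.9270)(247.6)² = 28420 J.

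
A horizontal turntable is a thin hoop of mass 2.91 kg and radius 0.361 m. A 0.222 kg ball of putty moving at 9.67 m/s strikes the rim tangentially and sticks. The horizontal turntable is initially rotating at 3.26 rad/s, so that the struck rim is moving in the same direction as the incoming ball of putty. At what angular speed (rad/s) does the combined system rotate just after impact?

About the axle the impulsive forces during the collision are internal, so angular momentum about that axis is conserved.
I_p = (2.91)(0.361)² = 0.3792 kg·m². Taking the sense of the ball of putty's angular momentum as positive, L_{ball} = m v R = (0.222)(9.67)(0.361) = 0.7750 kg·m²/s.
L_i = +I_p ω_p + m v R = +(0.3792)(3.26) + 0.7750 = 2.011 kg·m²/s.
After sticking, I_f = I_p + m R² = 0.3792 + (0.222)(0.361)² = 0.4082 kg·m².
ω_f = L_i / I_f = 2.011 / 0.4082 = 4.928 rad/s.

|ω_f| ≈ 4.93 rad/s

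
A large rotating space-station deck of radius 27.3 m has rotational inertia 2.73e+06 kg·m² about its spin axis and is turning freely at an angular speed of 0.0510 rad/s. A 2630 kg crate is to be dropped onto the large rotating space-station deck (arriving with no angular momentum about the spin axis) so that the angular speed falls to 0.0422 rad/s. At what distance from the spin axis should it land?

r ≈ 14.7 m

The added mass arrives with no angular momentum about the spin axis, and any external torque about the spin axis is negligible, so the system's angular momentum is conserved.
I_p ω_i = (I_p + m r²) ω_f ⇒ m r² = I_p(ω_i/ω_f − 1) = 2.730e+06(0.0510/0.0422 − 1) = 5.693e+05 kg·m².
r = √(5.693e+05/2630) = 14.71 m.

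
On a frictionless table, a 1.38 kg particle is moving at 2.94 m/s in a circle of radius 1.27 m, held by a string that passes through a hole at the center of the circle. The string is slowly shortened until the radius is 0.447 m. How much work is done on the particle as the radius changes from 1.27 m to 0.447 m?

Central (radial) force ⇒ zero torque about the center ⇒ m v r is constant.
v₂ = v₁ r₁ / r₂ = (2.94)(1.27) / (0.447) = 8.353 m/s.
W = ΔKE = ½m(v₂² − v₁²) = 42.18 J.

W ≈ 42.2 J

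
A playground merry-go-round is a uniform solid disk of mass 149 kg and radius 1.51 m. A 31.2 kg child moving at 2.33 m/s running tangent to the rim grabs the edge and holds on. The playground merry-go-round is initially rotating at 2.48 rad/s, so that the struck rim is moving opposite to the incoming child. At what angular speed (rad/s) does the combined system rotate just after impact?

About the axle the impulsive forces during the collision are internal, so angular momentum about that axis is conserved.
I_p = ½(149)(1.51)² = 169.9 kg·m². Taking the sense of the child's angular momentum as positive, L_{child} = m v R = (31.2)(2.33)(1.51) = 109.8 kg·m²/s.
L_i = −I_p ω_p + m v R = −(169.9)(2.48) + 109.8 = -311.5 kg·m²/s.
After sticking, I_f = I_p + m R² = 169.9 + (31.2)(1.51)² = 241.0 kg·m².
ω_f = L_i / I_f = -311.5 / 241.0 = -1.292 rad/s.

|ω_f| ≈ 1.29 rad/s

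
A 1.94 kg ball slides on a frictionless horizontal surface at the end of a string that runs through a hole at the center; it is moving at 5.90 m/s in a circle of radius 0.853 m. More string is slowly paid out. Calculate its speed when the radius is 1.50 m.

v₂ ≈ 3.36 m/s

The only horizontal force on the mass is along the cord (radial), so it exerts no torque about the hole and angular momentum m v r is conserved.
v₂ = v₁ r₁ / r₂ = (5.90)(0.853) / (1.50) = 3.355 m/s.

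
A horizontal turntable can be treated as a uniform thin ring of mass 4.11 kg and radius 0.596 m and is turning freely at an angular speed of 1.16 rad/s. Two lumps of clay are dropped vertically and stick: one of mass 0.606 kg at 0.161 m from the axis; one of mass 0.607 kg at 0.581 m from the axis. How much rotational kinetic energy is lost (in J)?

The added mass arrives with no angular momentum about the axis, and any external torque about the axis is negligible, so the system's angular momentum is conserved.
I_p = (4.11)(0.596)² = 1.460 kg·m².
Added inertia Σmr² = (0.606)(0.161)² + (0.607)(0.581)² = 0.2206 kg·m²; I_f = 1.460 + 0.2206 = 1.681 kg·m².
ω_f = I_p ω_i / I_f = (1.460)(1.16) / 1.681 = 1.008 rad/s.
KE_i = ½(1.460)(1.160 rad/s)² = 0.9822 J; KE_f = ½(1.681)(1.008)² = 0.8533 J.

energy lost ≈ 0.129 J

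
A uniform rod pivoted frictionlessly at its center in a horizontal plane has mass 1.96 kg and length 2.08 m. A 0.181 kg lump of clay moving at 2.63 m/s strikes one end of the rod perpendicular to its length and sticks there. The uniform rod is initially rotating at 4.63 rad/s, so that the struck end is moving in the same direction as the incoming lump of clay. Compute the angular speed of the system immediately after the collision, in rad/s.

The axle reaction passes through the pivot and exerts no torque about it; angular momentum about the pivot is conserved through the impact.
I_p = (1/12)(1.96)(2.08)² = 0.7066 kg·m². Taking the sense of the lump of clay's angular momentum as positive, L_{lump} = m v R = (0.181)(2.63)(2.08/2) = 0.4951 kg·m²/s.
L_i = +I_p ω_p + m v R = +(0.7066)(4.63) + 0.4951 = 3.767 kg·m²/s.
After sticking, I_f = I_p + m R² = 0.7066 + (0.181)(2.08/2)² = 0.9024 kg·m².
ω_f = L_i / I_f = 3.767 / 0.9024 = 4.174 rad/s.

|ω_f| ≈ 4.17 rad/s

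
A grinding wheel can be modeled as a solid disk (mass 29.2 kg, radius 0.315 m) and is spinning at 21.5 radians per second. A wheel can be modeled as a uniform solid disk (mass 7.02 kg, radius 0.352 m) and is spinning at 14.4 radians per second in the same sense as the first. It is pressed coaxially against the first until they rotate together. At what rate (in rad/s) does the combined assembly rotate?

The coupling torques are internal; angular momentum about the shared axis is conserved.
Moments of inertia: I_A = ½(29.2)(0.315)² = 1.449 kg·m²; I_B = ½(7.02)(0.352)² = 0.4349 kg·m².
Taking A's sense as positive: L = (1.449)(21.5) + (0.4349)(14.4) = 37.41 kg·m²·rad/s.
Combined I = 1.449 + 0.4349 = 1.884 kg·m².
ω_f = L / I = 37.41 / 1.884 = 19.86 rad/s.

|ω_f| ≈ 19.9 rad/s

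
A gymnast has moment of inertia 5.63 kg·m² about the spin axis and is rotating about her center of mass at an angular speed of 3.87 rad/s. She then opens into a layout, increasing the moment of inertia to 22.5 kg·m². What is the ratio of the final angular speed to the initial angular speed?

Angular momentum about the spin axis is conserved since the torque about it is zero.
ω₂/ω₁ = I₁/I₂ = 5.630 / 22.50 = 0.2502.

ω₂/ω₁ ≈ 0.250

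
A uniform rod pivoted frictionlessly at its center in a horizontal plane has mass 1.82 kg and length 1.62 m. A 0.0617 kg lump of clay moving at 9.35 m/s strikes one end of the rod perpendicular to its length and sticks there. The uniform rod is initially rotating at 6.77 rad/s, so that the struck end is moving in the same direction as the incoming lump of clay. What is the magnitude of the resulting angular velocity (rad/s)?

The axle reaction passes through the pivot and exerts no torque about it; angular momentum about the pivot is conserved through the impact.
I_p = (1/12)(1.82)(1.62)² = 0.3980 kg·m². Taking the sense of the lump of clay's angular momentum as positive, L_{lump} = m v R = (0.0617)(9.35)(1.62/2) = 0.4673 kg·m²/s.
L_i = +I_p ω_p + m v R = +(0.3980)(6.77) + 0.4673 = 3.162 kg·m²/s.
After sticking, I_f = I_p + m R² = 0.3980 + (0.0617)(1.62/2)² = 0.4385 kg·m².
ω_f = L_i / I_f = 3.162 / 0.4385 = 7.211 rad/s.

|ω_f| ≈ 7.21 rad/s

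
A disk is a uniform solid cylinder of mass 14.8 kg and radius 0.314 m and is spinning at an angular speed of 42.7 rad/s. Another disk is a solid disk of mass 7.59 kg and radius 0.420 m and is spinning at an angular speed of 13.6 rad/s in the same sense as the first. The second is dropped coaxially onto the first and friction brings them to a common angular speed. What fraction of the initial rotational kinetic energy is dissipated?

The coupling torques are internal; angular momentum about the shared axis is conserved.
Moments of inertia: I_A = ½(14.8)(0.314)² = 0.7296 kg·m²; I_B = ½(7.59)(0.420)² = 0.6694 kg·m².
Taking A's sense as positive: L = (0.7296)(42.7) + (0.6694)(13.6) = 40.26 kg·m²·rad/s.
Combined I = 0.7296 + 0.6694 = 1.399 kg·m².
ω_f = L / I = 40.26 / 1.399 = 28.78 rad/s.
KE_i = ½ΣIω² = 727.1 J; KE_f = ½(1.399)(28.78)² = 579.2 J.
Fraction dissipated = (KE_i − KE_f)/KE_i = 0.2033.

fraction ≈ 0.203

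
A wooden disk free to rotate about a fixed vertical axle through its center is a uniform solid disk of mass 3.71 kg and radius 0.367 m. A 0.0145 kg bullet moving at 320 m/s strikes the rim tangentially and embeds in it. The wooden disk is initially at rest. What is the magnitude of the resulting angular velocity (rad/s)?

About the axle the impulsive forces during the collision are internal, so angular momentum about that axis is conserved.
I_p = ½(3.71)(0.367)² = 0.2498 kg·m². Taking the sense of the bullet's angular momentum as positive, L_{bullet} = m v R = (0.0145)(320)(0.367) = 1.703 kg·m²/s.
L_i = 0 + 1.703 = 1.703 kg·m²/s.
After sticking, I_f = I_p + m R² = 0.2498 + (0.0145)(0.367)² = 0.2518 kg·m².
ω_f = L_i / I_f = 1.703 / 0.2518 = 6.763 rad/s.

|ω_f| ≈ 6.76 rad/s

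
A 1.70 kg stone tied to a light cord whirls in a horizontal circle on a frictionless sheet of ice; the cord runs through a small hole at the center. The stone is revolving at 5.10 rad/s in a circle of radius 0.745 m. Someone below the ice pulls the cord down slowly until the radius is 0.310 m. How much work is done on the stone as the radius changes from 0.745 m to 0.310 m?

No torque about the axis ⇒ m r₁² ω₁ = m r₂² ω₂.
ω₂ = ω₁ (r₁/r₂)² = (5.10)(0.745/0.310)² = 29.46 rad/s.
W = ΔKE = ½m(v₂² − v₁²) = 58.60 J.

W ≈ 58.6 J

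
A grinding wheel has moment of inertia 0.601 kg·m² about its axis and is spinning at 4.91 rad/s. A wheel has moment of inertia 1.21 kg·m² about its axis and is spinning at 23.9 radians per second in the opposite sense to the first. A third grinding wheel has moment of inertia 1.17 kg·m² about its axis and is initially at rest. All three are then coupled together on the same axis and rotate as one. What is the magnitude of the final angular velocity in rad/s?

No external torque acts about the common axis, so total angular momentum is conserved.
Taking A's sense as positive: L = (0.6010)(4.91) − (1.210)(23.9) = -25.97 kg·m²·rad/s.
Combined I = 0.6010 + 1.210 + 1.170 = 2.981 kg·m².
ω_f = L / I = -25.97 / 2.981 = -8.711 rad/s.

|ω_f| ≈ 8.71 rad/s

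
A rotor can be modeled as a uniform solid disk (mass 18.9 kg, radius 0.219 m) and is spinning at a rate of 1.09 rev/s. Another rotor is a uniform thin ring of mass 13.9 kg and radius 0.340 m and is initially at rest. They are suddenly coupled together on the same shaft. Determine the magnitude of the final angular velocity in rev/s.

|ω_f| ≈ 0.240 rev/s

No external torque acts about the common axis, so total angular momentum is conserved.
Moments of inertia: I_A = ½(18.9)(0.219)² = 0.4532 kg·m²; I_B = (13.9)(0.340)² = 1.607 kg·m².
Taking A's sense as positive: L = (0.4532)(1.09) = 0.4940 kg·m²·rev/s.
Combined I = 0.4532 + 1.607 = 2.060 kg·m².
ω_f = L / I = 0.4940 / 2.060 = 0.2398 rev/s.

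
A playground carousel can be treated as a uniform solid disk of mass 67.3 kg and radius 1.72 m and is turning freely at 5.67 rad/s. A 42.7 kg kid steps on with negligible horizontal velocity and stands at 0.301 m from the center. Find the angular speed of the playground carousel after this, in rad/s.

ω_f ≈ 5.46 rad/s

No external torque acts about the center; L_before = L_after.
I_p = ½(67.3)(1.72)² = 99.55 kg·m².
Added inertia Σmr² = (42.7)(0.301)² = 3.869 kg·m²; I_f = 99.55 + 3.869 = 103.4 kg·m².
ω_f = I_p ω_i / I_f = (99.55)(5.67) / 103.4 = 5.458 rad/s.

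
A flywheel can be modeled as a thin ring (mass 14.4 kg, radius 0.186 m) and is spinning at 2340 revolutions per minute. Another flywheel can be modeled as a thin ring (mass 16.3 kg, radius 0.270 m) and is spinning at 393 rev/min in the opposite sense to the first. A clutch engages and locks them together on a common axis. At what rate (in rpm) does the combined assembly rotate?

No external torque acts about the common axis, so total angular momentum is conserved.
Moments of inertia: I_A = (14.4)(0.186)² = 0.4982 kg·m²; I_B = (16.3)(0.270)² = 1.188 kg·m².
Taking A's sense as positive: L = (0.4982)(2340) − (1.188)(393) = 698.8 kg·m²·rpm.
Combined I = 0.4982 + 1.188 = 1.686 kg·m².
ω_f = L / I = 698.8 / 1.686 = 414.3 rpm.

|ω_f| ≈ 414 rpm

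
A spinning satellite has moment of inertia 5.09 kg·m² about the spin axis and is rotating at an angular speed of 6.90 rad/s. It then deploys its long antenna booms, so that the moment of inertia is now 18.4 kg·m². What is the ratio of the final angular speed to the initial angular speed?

Angular momentum about the spin axis is conserved since the torque about it is zero.
ω₂/ω₁ = I₁/I₂ = 5.090 / 18.40 = 0.2766.

ω₂/ω₁ ≈ 0.277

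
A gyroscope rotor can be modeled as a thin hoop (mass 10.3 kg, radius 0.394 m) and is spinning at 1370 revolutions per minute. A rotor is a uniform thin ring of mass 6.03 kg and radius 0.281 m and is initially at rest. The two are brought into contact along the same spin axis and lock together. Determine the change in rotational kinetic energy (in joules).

ΔKE ≈ -3780 J

No external torque acts about the common axis, so total angular momentum is conserved.
Moments of inertia: I_A = (10.3)(0.394)² = 1.599 kg·m²; I_B = (6.03)(0.281)² = 0.4761 kg·m².
Taking A's sense as positive: L = (1.599)(1370) = 2191 kg·m²·rpm.
Combined I = 1.599 + 0.4761 = 2.075 kg·m².
ω_f = L / I = 2191 / 2.075 = 1056 rpm.
KE_i = ½ΣIω² = 16460 J; KE_f = ½(2.075)(110.5)² = 12680 J.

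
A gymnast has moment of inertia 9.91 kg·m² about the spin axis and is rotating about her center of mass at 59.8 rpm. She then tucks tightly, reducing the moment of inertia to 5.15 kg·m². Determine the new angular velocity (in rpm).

ω₂ ≈ 115 rpm

Angular momentum about the spin axis is conserved since the torque about it is zero.
ω₂ = I₁ω₁ / I₂ = (9.910)(59.8 rpm) / (5.150) = 115.1 rpm.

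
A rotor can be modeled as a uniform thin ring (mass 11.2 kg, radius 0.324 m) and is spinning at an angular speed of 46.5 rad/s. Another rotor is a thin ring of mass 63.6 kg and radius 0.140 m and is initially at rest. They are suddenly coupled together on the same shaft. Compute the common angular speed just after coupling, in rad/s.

|ω_f| ≈ 22.6 rad/s

The coupling torques are internal; angular momentum about the shared axis is conserved.
Moments of inertia: I_A = (11.2)(0.324)² = 1.176 kg·m²; I_B = (63.6)(0.140)² = 1.247 kg·m².
Taking A's sense as positive: L = (1.176)(46.5) = 54.67 kg·m²·rad/s.
Combined I = 1.176 + 1.247 = 2.422 kg·m².
ω_f = L / I = 54.67 / 2.422 = 22.57 rad/s.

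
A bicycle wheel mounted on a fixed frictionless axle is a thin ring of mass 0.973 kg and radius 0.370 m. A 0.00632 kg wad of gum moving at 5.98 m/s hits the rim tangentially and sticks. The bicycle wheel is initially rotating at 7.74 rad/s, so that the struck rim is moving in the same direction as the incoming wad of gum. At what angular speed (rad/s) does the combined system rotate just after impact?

About the axle the impulsive forces during the collision are internal, so angular momentum about that axis is conserved.
I_p = (0.973)(0.370)² = 0.1332 kg·m². Taking the sense of the wad of gum's angular momentum as positive, L_{wad} = m v R = (0.00632)(5.98)(0.370) = 0.01398 kg·m²/s.
L_i = +I_p ω_p + m v R = +(0.1332)(7.74) + 0.01398 = 1.045 kg·m²/s.
After sticking, I_f = I_p + m R² = 0.1332 + (0.00632)(0.370)² = 0.1341 kg·m².
ω_f = L_i / I_f = 1.045 / 0.1341 = 7.794 rad/s.

|ω_f| ≈ 7.79 rad/s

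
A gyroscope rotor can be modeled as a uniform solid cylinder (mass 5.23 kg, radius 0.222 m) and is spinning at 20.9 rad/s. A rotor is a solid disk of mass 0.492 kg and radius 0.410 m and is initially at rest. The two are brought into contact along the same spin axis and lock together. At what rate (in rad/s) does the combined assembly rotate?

|ω_f| ≈ 15.8 rad/s

No external torque acts about the common axis, so total angular momentum is conserved.
Moments of inertia: I_A = ½(5.23)(0.222)² = 0.1289 kg·m²; I_B = ½(0.492)(0.410)² = 0.04135 kg·m².
Taking A's sense as positive: L = (0.1289)(20.9) = 2.694 kg·m²·rad/s.
Combined I = 0.1289 + 0.04135 = 0.1702 kg·m².
ω_f = L / I = 2.694 / 0.1702 = 15.82 rad/s.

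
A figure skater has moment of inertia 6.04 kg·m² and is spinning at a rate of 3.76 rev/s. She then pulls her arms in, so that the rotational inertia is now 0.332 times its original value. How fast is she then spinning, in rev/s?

ω₂ ≈ 11.3 rev/s

With no external torque about the axis, L is conserved: I₁ω₁ = I₂ω₂.
I₂ = 0.332 × 6.04 = 2.005 kg·m².
ω₂ = I₁ω₁ / I₂ = (6.040)(3.76 rev/s) / (2.005) = 11.33 rev/s.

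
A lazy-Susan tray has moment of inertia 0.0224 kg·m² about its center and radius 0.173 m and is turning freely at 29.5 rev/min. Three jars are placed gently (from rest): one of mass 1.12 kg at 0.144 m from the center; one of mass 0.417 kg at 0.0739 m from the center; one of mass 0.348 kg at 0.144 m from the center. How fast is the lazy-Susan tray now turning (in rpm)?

The added mass arrives with no angular momentum about the center, and any external torque about the center is negligible, so the system's angular momentum is conserved.
Added inertia Σmr² = (1.12)(0.144)² + (0.417)(0.0739)² + (0.348)(0.144)² = 0.03272 kg·m²; I_f = 0.02240 + 0.03272 = 0.05512 kg·m².
ω_f = I_p ω_i / I_f = (0.02240)(29.5) / 0.05512 = 11.99 rpm.

ω_f ≈ 12.0 rpm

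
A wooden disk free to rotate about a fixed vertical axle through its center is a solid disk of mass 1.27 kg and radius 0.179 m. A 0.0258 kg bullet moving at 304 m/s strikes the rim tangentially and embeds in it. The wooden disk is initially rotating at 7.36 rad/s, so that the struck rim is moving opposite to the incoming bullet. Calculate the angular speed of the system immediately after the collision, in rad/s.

|ω_f| ≈ 59.2 rad/s

The axle reaction passes through the axle and exerts no torque about it; angular momentum about the axle is conserved through the impact.
I_p = ½(1.27)(0.179)² = 0.02035 kg·m². Taking the sense of the bullet's angular momentum as positive, L_{bullet} = m v R = (0.0258)(304)(0.179) = 1.404 kg·m²/s.
L_i = −I_p ω_p + m v R = −(0.02035)(7.36) + 1.404 = 1.254 kg·m²/s.
After sticking, I_f = I_p + m R² = 0.02035 + (0.0258)(0.179)² = 0.02117 kg·m².
ω_f = L_i / I_f = 1.254 / 0.02117 = 59.24 rad/s.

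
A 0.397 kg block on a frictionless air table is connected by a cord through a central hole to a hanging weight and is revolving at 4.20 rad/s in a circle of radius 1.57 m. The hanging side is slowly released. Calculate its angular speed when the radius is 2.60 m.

The constraining force is radial, so m r² ω about the center is conserved.
ω₂ = ω₁ (r₁/r₂)² = (4.20)(1.57/2.60)² = 1.531 rad/s.

ω₂ ≈ 1.53 rad/s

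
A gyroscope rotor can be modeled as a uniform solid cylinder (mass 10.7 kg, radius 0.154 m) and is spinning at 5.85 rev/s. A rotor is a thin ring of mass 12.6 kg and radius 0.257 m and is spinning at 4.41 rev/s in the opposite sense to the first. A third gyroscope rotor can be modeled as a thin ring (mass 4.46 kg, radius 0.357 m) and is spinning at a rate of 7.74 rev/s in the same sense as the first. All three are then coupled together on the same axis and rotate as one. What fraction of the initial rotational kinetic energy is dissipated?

The coupling torques are internal; angular momentum about the shared axis is conserved.
Moments of inertia: I_A = ½(10.7)(0.154)² = 0.1269 kg·m²; I_B = (12.6)(0.257)² = 0.8322 kg·m²; I_C = (4.46)(0.357)² = 0.5684 kg·m².
Taking A's sense as positive: L = (0.1269)(5.85) − (0.8322)(4.41) + (0.5684)(7.74) = 1.472 kg·m²·rev/s.
Combined I = 0.1269 + 0.8322 + 0.5684 = 1.528 kg·m².
ω_f = L / I = 1.472 / 1.528 = 0.9635 rev/s.
KE_i = ½ΣIω² = 1077 J; KE_f = ½(1.528)(6.054)² = 27.99 J.
Fraction dissipated = (KE_i − KE_f)/KE_i = 0.9740.

fraction ≈ 0.974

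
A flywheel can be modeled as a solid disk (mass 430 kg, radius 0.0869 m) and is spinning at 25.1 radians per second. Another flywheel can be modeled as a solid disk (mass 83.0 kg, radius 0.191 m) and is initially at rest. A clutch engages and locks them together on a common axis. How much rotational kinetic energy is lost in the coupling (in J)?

ΔKE lost ≈ 247 J

No external torque acts about the common axis, so total angular momentum is conserved.
Moments of inertia: I_A = ½(430)(0.0869)² = 1.624 kg·m²; I_B = ½(83.0)(0.191)² = 1.514 kg·m².
Taking A's sense as positive: L = (1.624)(25.1) = 40.75 kg·m²·rad/s.
Combined I = 1.624 + 1.514 = 3.138 kg·m².
ω_f = L / I = 40.75 / 3.138 = 12.99 rad/s.
KE_i = ½ΣIω² = 511.4 J; KE_f = ½(3.138)(12.99)² = 264.7 J.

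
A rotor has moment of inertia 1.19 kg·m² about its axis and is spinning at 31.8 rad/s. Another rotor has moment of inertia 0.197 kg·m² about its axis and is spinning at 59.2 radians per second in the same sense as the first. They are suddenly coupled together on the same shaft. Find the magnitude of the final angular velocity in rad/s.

No external torque acts about the common axis, so total angular momentum is conserved.
Taking A's sense as positive: L = (1.190)(31.8) + (0.1970)(59.2) = 49.50 kg·m²·rad/s.
Combined I = 1.190 + 0.1970 = 1.387 kg·m².
ω_f = L / I = 49.50 / 1.387 = 35.69 rad/s.

|ω_f| ≈ 35.7 rad/s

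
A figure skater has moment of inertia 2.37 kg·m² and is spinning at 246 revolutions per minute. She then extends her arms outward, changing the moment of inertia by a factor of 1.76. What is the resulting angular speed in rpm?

ω₂ ≈ 140 rpm

No external torque acts about the spin axis, so angular momentum is conserved.
I₂ = 1.76 × 2.37 = 4.171 kg·m².
ω₂ = I₁ω₁ / I₂ = (2.370)(246 rpm) / (4.171) = 139.8 rpm.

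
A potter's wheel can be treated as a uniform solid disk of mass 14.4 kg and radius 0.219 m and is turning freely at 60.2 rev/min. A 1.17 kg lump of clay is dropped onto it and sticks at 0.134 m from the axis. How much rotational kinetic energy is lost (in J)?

energy lost ≈ 0.394 J

No external torque acts about the axis; L_before = L_after.
I_p = ½(14.4)(0.219)² = 0.3453 kg·m².
Added inertia Σmr² = (1.17)(0.134)² = 0.02101 kg·m²; I_f = 0.3453 + 0.02101 = 0.3663 kg·m².
ω_f = I_p ω_i / I_f = (0.3453)(60.2) / 0.3663 = 56.75 rpm.
KE_i = ½(0.3453)(6.304 rad/s)² = 6.862 J; KE_f = ½(0.3663)(5.943)² = 6.468 J.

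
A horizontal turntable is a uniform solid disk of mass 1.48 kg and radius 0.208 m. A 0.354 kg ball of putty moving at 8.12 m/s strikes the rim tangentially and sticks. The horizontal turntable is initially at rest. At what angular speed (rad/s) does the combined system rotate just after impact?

|ω_f| ≈ 12.6 rad/s

The axle reaction passes through the axle and exerts no torque about it; angular momentum about the axle is conserved through the impact.
I_p = ½(1.48)(0.208)² = 0.03202 kg·m². Taking the sense of the ball of putty's angular momentum as positive, L_{ball} = m v R = (0.354)(8.12)(0.208) = 0.5979 kg·m²/s.
L_i = 0 + 0.5979 = 0.5979 kg·m²/s.
After sticking, I_f = I_p + m R² = 0.03202 + (0.354)(0.208)² = 0.04733 kg·m².
ω_f = L_i / I_f = 0.5979 / 0.04733 = 12.63 rad/s.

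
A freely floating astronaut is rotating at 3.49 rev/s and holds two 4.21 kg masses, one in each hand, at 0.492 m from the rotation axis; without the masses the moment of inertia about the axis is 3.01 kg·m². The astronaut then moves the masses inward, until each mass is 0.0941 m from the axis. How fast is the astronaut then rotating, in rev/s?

ω₂ ≈ 5.71 rev/s

No external torque acts about the spin axis, so angular momentum is conserved.
I₁ = 3.01 + 2(4.21)(0.492)² = 5.048 kg·m²; I₂ = 3.01 + 2(4.21)(0.0941)² = 3.085 kg·m².
ω₂ = I₁ω₁ / I₂ = (5.048)(3.49 rev/s) / (3.085) = 5.712 rev/s.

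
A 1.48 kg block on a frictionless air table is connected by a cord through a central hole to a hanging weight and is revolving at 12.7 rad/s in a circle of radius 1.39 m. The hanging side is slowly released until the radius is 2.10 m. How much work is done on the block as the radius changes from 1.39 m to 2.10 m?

The constraining force is radial, so m r² ω about the center is conserved.
ω₂ = ω₁ (r₁/r₂)² = (12.7)(1.39/2.10)² = 5.564 rad/s.
W = ΔKE = ½m(v₂² − v₁²) = -129.6 J.

W ≈ -130 J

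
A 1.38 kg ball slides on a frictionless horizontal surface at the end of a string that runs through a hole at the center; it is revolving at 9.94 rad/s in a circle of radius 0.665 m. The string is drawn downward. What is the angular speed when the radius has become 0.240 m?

No torque about the axis ⇒ m r₁² ω₁ = m r₂² ω₂.
ω₂ = ω₁ (r₁/r₂)² = (9.94)(0.665/0.240)² = 76.31 rad/s.

ω₂ ≈ 76.3 rad/s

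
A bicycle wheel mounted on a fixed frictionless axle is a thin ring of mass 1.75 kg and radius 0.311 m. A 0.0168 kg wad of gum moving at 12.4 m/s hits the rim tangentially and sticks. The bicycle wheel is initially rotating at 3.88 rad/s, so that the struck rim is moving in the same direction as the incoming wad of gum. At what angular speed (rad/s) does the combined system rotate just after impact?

The axle reaction passes through the axle and exerts no torque about it; angular momentum about the axle is conserved through the impact.
I_p = (1.75)(0.311)² = 0.1693 kg·m². Taking the sense of the wad of gum's angular momentum as positive, L_{wad} = m v R = (0.0168)(12.4)(0.311) = 0.06479 kg·m²/s.
L_i = +I_p ω_p + m v R = +(0.1693)(3.88) + 0.06479 = 0.7215 kg·m²/s.
After sticking, I_f = I_p + m R² = 0.1693 + (0.0168)(0.311)² = 0.1709 kg·m².
ω_f = L_i / I_f = 0.7215 / 0.1709 = 4.222 rad/s.

|ω_f| ≈ 4.22 rad/s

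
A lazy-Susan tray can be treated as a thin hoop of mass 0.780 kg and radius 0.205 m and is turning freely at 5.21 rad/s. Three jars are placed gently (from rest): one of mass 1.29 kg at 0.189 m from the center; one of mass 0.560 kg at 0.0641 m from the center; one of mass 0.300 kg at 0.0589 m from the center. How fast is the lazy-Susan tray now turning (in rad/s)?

ω_f ≈ 2.08 rad/s

No external torque acts about the center; L_before = L_after.
I_p = (0.780)(0.205)² = 0.03278 kg·m².
Added inertia Σmr² = (1.29)(0.189)² + (0.560)(0.0641)² + (0.300)(0.0589)² = 0.04942 kg·m²; I_f = 0.03278 + 0.04942 = 0.08220 kg·m².
ω_f = I_p ω_i / I_f = (0.03278)(5.21) / 0.08220 = 2.078 rad/s.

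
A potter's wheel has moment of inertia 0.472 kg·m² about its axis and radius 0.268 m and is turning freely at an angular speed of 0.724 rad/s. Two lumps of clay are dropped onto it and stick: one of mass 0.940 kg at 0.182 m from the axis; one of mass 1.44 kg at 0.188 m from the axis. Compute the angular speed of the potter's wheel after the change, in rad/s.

No external torque acts about the axis; L_before = L_after.
Added inertia Σmr² = (0.940)(0.182)² + (1.44)(0.188)² = 0.08203 kg·m²; I_f = 0.4720 + 0.08203 = 0.5540 kg·m².
ω_f = I_p ω_i / I_f = (0.4720)(0.724) / 0.5540 = 0.6168 rad/s.

ω_f ≈ 0.617 rad/s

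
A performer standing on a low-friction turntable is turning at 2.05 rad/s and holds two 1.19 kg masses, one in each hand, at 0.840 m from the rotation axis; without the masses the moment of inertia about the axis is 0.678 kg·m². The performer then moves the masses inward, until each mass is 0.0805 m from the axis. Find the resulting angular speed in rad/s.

ω₂ ≈ 6.97 rad/s

Angular momentum about the spin axis is conserved since the torque about it is zero.
I₁ = 0.678 + 2(1.19)(0.840)² = 2.357 kg·m²; I₂ = 0.678 + 2(1.19)(0.0805)² = 0.6934 kg·m².
ω₂ = I₁ω₁ / I₂ = (2.357)(2.05 rad/s) / (0.6934) = 6.969 rad/s.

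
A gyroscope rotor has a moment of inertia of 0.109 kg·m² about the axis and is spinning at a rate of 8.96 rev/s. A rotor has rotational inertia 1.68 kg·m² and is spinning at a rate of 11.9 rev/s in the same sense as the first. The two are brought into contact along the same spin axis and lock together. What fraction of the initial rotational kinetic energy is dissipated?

fraction ≈ 0.00359

No external torque acts about the common axis, so total angular momentum is conserved.
Taking A's sense as positive: L = (0.1090)(8.96) + (1.680)(11.9) = 20.97 kg·m²·rev/s.
Combined I = 0.1090 + 1.680 = 1.789 kg·m².
ω_f = L / I = 20.97 / 1.789 = 11.72 rev/s.
KE_i = ½ΣIω² = 4869 J; KE_f = ½(1.789)(73.64)² = 4851 J.
Fraction dissipated = (KE_i − KE_f)/KE_i = 0.003587.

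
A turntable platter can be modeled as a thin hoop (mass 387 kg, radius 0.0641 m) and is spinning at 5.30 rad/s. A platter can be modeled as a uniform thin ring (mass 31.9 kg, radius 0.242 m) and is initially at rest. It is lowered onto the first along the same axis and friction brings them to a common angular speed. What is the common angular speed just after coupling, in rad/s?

No external torque acts about the common axis, so total angular momentum is conserved.
Moments of inertia: I_A = (387)(0.0641)² = 1.590 kg·m²; I_B = (31.9)(0.242)² = 1.868 kg·m².
Taking A's sense as positive: L = (1.590)(5.30) = 8.428 kg·m²·rad/s.
Combined I = 1.590 + 1.868 = 3.458 kg·m².
ω_f = L / I = 8.428 / 3.458 = 2.437 rad/s.

|ω_f| ≈ 2.44 rad/s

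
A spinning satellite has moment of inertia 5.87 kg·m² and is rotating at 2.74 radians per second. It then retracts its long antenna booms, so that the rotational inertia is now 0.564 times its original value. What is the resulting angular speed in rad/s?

No external torque acts about the spin axis, so angular momentum is conserved.
I₂ = 0.564 × 5.87 = 3.311 kg·m².
ω₂ = I₁ω₁ / I₂ = (5.870)(2.74 rad/s) / (3.311) = 4.858 rad/s.

ω₂ ≈ 4.86 rad/s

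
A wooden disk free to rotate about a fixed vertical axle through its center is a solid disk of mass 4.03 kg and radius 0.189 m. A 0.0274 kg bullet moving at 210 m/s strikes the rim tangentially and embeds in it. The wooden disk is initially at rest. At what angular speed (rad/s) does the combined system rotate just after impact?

|ω_f| ≈ 14.9 rad/s

About the axle the impulsive forces during the collision are internal, so angular momentum about that axis is conserved.
I_p = ½(4.03)(0.189)² = 0.07198 kg·m². Taking the sense of the bullet's angular momentum as positive, L_{bullet} = m v R = (0.0274)(210)(0.189) = 1.088 kg·m²/s.
L_i = 0 + 1.088 = 1.088 kg·m²/s.
After sticking, I_f = I_p + m R² = 0.07198 + (0.0274)(0.189)² = 0.07296 kg·m².
ω_f = L_i / I_f = 1.088 / 0.07296 = 14.91 rad/s.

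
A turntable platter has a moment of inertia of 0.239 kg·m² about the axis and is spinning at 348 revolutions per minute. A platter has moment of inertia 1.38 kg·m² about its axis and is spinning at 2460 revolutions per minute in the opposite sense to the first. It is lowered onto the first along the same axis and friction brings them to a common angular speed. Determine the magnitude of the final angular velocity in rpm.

No external torque acts about the common axis, so total angular momentum is conserved.
Taking A's sense as positive: L = (0.2390)(348) − (1.380)(2460) = -3312 kg·m²·rpm.
Combined I = 0.2390 + 1.380 = 1.619 kg·m².
ω_f = L / I = -3312 / 1.619 = -2045 rpm.

|ω_f| ≈ 2050 rpm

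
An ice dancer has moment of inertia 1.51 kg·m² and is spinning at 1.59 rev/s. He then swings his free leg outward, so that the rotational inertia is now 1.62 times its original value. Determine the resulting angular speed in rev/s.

With no external torque about the axis, L is conserved: I₁ω₁ = I₂ω₂.
I₂ = 1.62 × 1.51 = 2.446 kg·m².
ω₂ = I₁ω₁ / I₂ = (1.510)(1.59 rev/s) / (2.446) = 0.9815 rev/s.

ω₂ ≈ 0.981 rev/s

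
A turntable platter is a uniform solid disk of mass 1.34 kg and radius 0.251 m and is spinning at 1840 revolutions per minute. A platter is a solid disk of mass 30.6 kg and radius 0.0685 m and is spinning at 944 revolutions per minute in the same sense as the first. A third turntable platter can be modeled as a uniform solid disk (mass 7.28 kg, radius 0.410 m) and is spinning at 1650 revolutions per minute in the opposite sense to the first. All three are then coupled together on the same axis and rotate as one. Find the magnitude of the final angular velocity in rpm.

|ω_f| ≈ 1190 rpm

No external torque acts about the common axis, so total angular momentum is conserved.
Moments of inertia: I_A = ½(1.34)(0.251)² = 0.04221 kg·m²; I_B = ½(30.6)(0.0685)² = 0.07179 kg·m²; I_C = ½(7.28)(0.410)² = 0.6119 kg·m².
Taking A's sense as positive: L = (0.04221)(1840) + (0.07179)(944) − (0.6119)(1650) = -864.2 kg·m²·rpm.
Combined I = 0.04221 + 0.07179 + 0.6119 = 0.7259 kg·m².
ω_f = L / I = -864.2 / 0.7259 = -1191 rpm.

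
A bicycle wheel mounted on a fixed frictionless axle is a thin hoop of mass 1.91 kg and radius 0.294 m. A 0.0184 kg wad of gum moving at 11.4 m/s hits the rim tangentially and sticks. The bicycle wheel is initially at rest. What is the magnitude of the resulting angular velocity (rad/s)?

About the axle the impulsive forces during the collision are internal, so angular momentum about that axis is conserved.
I_p = (1.91)(0.294)² = 0.1651 kg·m². Taking the sense of the wad of gum's angular momentum as positive, L_{wad} = m v R = (0.0184)(11.4)(0.294) = 0.06167 kg·m²/s.
L_i = 0 + 0.06167 = 0.06167 kg·m²/s.
After sticking, I_f = I_p + m R² = 0.1651 + (0.0184)(0.294)² = 0.1667 kg·m².
ω_f = L_i / I_f = 0.06167 / 0.1667 = 0.3700 rad/s.

|ω_f| ≈ 0.370 rad/s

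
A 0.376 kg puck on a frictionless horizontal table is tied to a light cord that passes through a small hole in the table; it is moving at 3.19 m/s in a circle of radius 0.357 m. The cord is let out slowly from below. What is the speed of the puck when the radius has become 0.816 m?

The only horizontal force on the mass is along the cord (radial), so it exerts no torque about the hole and angular momentum m v r is conserved.
v₂ = v₁ r₁ / r₂ = (3.19)(0.357) / (0.816) = 1.396 m/s.

v₂ ≈ 1.40 m/s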